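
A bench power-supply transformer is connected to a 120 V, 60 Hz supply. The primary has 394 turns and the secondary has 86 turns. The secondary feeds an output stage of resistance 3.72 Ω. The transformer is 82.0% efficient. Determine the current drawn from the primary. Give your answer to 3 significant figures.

I_p ≈ 1.87 A

V_s = 120 × 86/394 = 26.193 V.
I_s = V_s/R = 26.193/3.72 = 7.0411 A.
P_out = V_s I_s = 26.193 × 7.0411 = 184.43 W.
P_in = P_out/η = 184.43/0.820 = 224.91 W.
I_p = P_in/V_p = 224.91/120 = 1.87 A.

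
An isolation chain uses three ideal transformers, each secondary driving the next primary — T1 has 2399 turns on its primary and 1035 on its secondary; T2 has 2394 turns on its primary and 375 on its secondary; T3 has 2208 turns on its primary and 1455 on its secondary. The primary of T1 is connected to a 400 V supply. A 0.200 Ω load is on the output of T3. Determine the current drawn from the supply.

Secondary of T1: V = 400.00 × 1035/2399 = 172.57 V.
Secondary of T2: V = 172.57 × 375/2394 = 27.032 V.
Secondary of T3: V = 27.032 × 1455/2208 = 17.813 V.
I_load = 17.813/0.200 = 89.066 A, so P_out = 17.813 × 89.066 = 1586.5 W.
All ideal ⇒ P_in = P_out, so I_supply = 1586.5/400 = 3.97 A.

I_supply ≈ 3.97 A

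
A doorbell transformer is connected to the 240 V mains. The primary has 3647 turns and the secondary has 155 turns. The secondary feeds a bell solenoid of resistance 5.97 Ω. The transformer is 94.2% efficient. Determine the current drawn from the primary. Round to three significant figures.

I_p ≈ 0.0771 A

V_s = 240 × 155/3647 = 10.200 V.
I_s = V_s/R = 10.200/5.97 = 1.7086 A.
P_out = V_s I_s = 10.200 × 1.7086 = 17.428 W.
P_in = P_out/η = 17.428/0.942 = 18.501 W.
I_p = P_in/V_p = 18.501/240 = 0.0771 A.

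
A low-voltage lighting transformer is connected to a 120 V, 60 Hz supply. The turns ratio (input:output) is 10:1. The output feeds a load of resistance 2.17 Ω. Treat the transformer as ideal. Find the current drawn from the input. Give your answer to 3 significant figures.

I_in ≈ 0.553 A

V_out = V_in × N_out/N_in = 120 × 1/10 = 12.000 V.
I_out = V_out/R = 12.000/2.17 = 5.5300 A.
For an ideal transformer I_in N_in = I_out N_out, so I_in = 5.5300 × 1/10 = 0.553 A.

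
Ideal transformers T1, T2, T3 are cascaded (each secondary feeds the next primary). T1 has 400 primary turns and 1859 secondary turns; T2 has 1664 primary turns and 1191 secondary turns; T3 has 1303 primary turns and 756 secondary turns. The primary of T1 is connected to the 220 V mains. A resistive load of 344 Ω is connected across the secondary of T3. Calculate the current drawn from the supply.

I_supply ≈ 2.38 A

After T1: V = 220.00 × 1859/400 = 1022.5 V.
After T2: V = 1022.5 × 1191/1664 = 731.81 V.
After T3: V = 731.81 × 756/1303 = 424.60 V.
I_load = 424.60/344 = 1.2343 A, so P_out = 424.60 × 1.2343 = 524.08 W.
All ideal ⇒ P_in = P_out, so I_supply = 524.08/220 = 2.38 A.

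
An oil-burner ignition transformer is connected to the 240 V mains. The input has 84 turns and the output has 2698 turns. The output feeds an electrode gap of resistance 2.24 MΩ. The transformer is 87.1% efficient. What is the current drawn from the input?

I_in ≈ 0.127 A

V_out = 240 × 2698/84 = 7708.6 V.
I_out = V_out/R = 7708.6/(2.24×10^6) = 0.0034413 A.
P_out = V_out I_out = 7708.6 × 0.0034413 = 26.528 W.
P_in = P_out/η = 26.528/0.871 = 30.457 W.
I_in = P_in/V_in = 30.457/240 = 0.127 A.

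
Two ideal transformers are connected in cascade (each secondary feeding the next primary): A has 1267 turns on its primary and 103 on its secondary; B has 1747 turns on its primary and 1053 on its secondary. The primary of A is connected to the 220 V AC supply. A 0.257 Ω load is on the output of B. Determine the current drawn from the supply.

I_supply ≈ 2.06 A

After A: V = 220.00 × 103/1267 = 17.885 V.
After B: V = 17.885 × 1053/1747 = 10.780 V.
I_load = 10.780/0.257 = 41.946 A, so P_out = 10.780 × 41.946 = 452.17 W.
All ideal ⇒ P_in = P_out, so I_supply = 452.17/220 = 2.06 A.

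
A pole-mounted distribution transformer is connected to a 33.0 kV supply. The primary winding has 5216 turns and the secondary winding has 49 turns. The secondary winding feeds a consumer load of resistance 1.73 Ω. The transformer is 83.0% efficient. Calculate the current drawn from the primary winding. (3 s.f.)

I_p ≈ 2.03 A

V_s = 33000 × 49/5216 = 310.01 V.
I_s = V_s/R = 310.01/1.73 = 179.20 A.
P_out = V_s I_s = 310.01 × 179.20 = 55552 W.
P_in = P_out/η = 55552/0.830 = 66930 W.
I_p = P_in/V_p = 66930/33000 = 2.03 A.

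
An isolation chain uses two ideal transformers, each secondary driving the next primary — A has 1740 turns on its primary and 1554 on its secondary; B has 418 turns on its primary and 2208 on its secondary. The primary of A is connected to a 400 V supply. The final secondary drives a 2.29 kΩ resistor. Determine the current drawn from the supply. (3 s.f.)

I_supply ≈ 3.89 A

Secondary of A: V = 400.00 × 1554/1740 = 357.24 V.
Secondary of B: V = 357.24 × 2208/418 = 1887.1 V.
I_load = 1887.1/2290 = 0.82404 A, so P_out = 1887.1 × 0.82404 = 1555.0 W.
All ideal ⇒ P_in = P_out, so I_supply = 1555.0/400 = 3.89 A.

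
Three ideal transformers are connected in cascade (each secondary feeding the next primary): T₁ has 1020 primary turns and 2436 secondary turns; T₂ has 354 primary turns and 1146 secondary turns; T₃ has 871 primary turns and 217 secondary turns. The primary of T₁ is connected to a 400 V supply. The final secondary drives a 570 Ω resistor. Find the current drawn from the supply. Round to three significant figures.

Secondary of T₁: V = 400.00 × 2436/1020 = 955.29 V.
Secondary of T₂: V = 955.29 × 1146/354 = 3092.6 V.
Secondary of T₃: V = 3092.6 × 217/871 = 770.48 V.
I_load = 770.48/570 = 1.3517 A, so P_out = 770.48 × 1.3517 = 1041.5 W.
All ideal ⇒ P_in = P_out, so I_supply = 1041.5/400 = 2.60 A.

I_supply ≈ 2.60 A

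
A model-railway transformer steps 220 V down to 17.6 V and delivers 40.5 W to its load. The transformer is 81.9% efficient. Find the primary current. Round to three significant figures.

I_p ≈ 0.225 A

P_in = P_out/η = 40.5/0.819 = 49.451 W.
I_p = P_in/V_p = 49.451/220 = 0.225 A.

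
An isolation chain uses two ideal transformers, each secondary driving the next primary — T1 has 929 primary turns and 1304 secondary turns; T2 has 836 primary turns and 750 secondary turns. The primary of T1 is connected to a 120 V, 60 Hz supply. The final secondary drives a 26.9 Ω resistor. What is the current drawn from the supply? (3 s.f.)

Secondary of T1: V = 120.00 × 1304/929 = 168.44 V.
Secondary of T2: V = 168.44 × 750/836 = 151.11 V.
I_load = 151.11/26.9 = 5.6175 A, so P_out = 151.11 × 5.6175 = 848.88 W.
All ideal ⇒ P_in = P_out, so I_supply = 848.88/120 = 7.07 A.

I_supply ≈ 7.07 A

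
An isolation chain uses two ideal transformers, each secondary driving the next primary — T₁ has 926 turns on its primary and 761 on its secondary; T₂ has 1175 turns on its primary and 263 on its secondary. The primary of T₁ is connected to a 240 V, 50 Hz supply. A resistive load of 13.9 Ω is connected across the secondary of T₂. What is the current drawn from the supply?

I_supply ≈ 0.584 A

Secondary of T₁: V = 240.00 × 761/926 = 197.24 V.
Secondary of T₂: V = 197.24 × 263/1175 = 44.147 V.
I_load = 44.147/13.9 = 3.1761 A, so P_out = 44.147 × 3.1761 = 140.21 W.
All ideal ⇒ P_in = P_out, so I_supply = 140.21/240 = 0.584 A.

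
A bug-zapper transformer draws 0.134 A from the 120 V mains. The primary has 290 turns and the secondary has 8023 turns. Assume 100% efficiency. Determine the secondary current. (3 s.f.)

I_s/I_p = N_p/N_s, so I_s = 0.134 × 290/8023 = 0.00484 A.

I_s ≈ 0.00484 A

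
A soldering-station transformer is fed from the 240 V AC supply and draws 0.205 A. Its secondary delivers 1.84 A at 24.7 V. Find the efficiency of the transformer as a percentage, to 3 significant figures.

η ≈ 92.4%

P_in = 240 × 0.205 = 49.2000 W.
P_out = 24.7 × 1.84 = 45.4480 W.
η = P_out/P_in = 45.4480/49.2000 = 0.924.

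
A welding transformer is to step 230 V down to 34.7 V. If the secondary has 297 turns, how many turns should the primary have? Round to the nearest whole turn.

N_p = 1969 turns

N_p/N_s = V_p/V_s, so N_p = 297 × 230/34.7 = 1968.6 ≈ 1969 turns.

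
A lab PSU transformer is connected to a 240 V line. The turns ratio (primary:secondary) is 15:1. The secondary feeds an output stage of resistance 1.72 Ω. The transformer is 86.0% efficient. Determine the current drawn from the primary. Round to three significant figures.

V_s = 240 × 1/15 = 16.000 V.
I_s = V_s/R = 16.000/1.72 = 9.3023 A.
P_out = V_s I_s = 16.000 × 9.3023 = 148.84 W.
P_in = P_out/η = 148.84/0.860 = 173.07 W.
I_p = P_in/V_p = 173.07/240 = 0.721 A.

I_p ≈ 0.721 A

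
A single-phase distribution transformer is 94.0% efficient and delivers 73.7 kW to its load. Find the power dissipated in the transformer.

P_in = P_out/η = 73700/0.940 = 78404.3 W.
P_loss = P_in − P_out = 78404.3 − 73700 = 4700 W.

P_loss ≈ 4700 W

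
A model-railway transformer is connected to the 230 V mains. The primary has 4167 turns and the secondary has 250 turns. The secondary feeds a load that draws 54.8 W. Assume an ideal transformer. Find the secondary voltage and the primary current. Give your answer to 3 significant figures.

V_s = V_p × N_s/N_p = 230 × 250/4167 = 13.799 V.
I_s = P/V_s = 54.8/13.799 = 3.9713 A.
I_p = I_s × N_s/N_p = 3.9713 × 250/4167 = 0.238 A.

V_s ≈ 13.8 V, I_p ≈ 0.238 A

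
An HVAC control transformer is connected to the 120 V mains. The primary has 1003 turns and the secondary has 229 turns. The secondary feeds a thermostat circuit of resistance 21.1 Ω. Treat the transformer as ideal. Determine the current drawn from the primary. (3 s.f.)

V_s = V_p × N_s/N_p = 120 × 229/1003 = 27.398 V.
I_s = V_s/R = 27.398/21.1 = 1.2985 A.
For an ideal transformer I_p N_p = I_s N_s, so I_p = 1.2985 × 229/1003 = 0.296 A.

I_p ≈ 0.296 A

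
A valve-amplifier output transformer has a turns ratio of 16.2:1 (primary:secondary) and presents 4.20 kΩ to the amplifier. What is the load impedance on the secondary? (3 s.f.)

Z_s = Z_p/(N_p/N_s)² = 4200/16.2² = 16.0 Ω.

Z_s ≈ 16.0 Ω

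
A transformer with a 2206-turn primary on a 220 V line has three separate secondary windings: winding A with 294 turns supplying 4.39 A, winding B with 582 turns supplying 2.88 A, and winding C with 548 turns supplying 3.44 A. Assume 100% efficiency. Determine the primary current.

V_A = 220 × 294/2206 = 29.320 V; V_B = 220 × 582/2206 = 58.042 V; V_C = 220 × 548/2206 = 54.651 V.
P_out = V_A I_A + V_B I_B + V_C I_C = 29.320×4.39 + 58.042×2.88 + 54.651×3.44 = 128.71 + 167.16 + 188.00 = 483.87 W.
Ideal ⇒ P_in = P_out, so I_p = P_out/V_p = 483.87/220 = 2.20 A.

I_p ≈ 2.20 A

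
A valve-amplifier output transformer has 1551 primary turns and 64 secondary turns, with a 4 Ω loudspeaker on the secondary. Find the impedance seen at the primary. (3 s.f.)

Z_p ≈ 2350 Ω

Z_p = (N_p/N_s)² × Z_s = (1551/64)² × 4 = 2350 Ω.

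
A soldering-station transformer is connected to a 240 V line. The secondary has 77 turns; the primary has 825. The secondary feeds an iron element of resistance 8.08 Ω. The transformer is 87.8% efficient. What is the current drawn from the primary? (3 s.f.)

I_p ≈ 0.295 A

V_s = 240 × 77/825 = 22.400 V.
I_s = V_s/R = 22.400/8.08 = 2.7723 A.
P_out = V_s I_s = 22.400 × 2.7723 = 62.099 W.
P_in = P_out/η = 62.099/0.878 = 70.728 W.
I_p = P_in/V_p = 70.728/240 = 0.295 A.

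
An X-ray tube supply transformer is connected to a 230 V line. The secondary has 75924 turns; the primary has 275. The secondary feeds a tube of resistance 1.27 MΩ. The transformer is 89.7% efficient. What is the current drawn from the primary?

I_p ≈ 15.4 A

V_s = 230 × 75924/275 = 63500 V.
I_s = V_s/R = 63500/(1.27×10^6) = 0.050000 A.
P_out = V_s I_s = 63500 × 0.050000 = 3175.0 W.
P_in = P_out/η = 3175.0/0.897 = 3539.6 W.
I_p = P_in/V_p = 3539.6/230 = 15.4 A.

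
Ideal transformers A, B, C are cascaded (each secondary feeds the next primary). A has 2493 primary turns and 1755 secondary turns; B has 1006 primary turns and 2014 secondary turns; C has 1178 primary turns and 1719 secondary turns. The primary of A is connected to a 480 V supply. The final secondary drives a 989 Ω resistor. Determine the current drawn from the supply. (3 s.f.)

Secondary of A: V = 480.00 × 1755/2493 = 337.91 V.
Secondary of B: V = 337.91 × 2014/1006 = 676.48 V.
Secondary of C: V = 676.48 × 1719/1178 = 987.16 V.
I_load = 987.16/989 = 0.99814 A, so P_out = 987.16 × 0.99814 = 985.33 W.
All ideal ⇒ P_in = P_out, so I_supply = 985.33/480 = 2.05 A.

I_supply ≈ 2.05 A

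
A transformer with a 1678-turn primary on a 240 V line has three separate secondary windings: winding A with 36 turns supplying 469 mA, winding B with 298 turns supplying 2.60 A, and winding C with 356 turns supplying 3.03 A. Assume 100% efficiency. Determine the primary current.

V_A = 240 × 36/1678 = 5.1490 V; V_B = 240 × 298/1678 = 42.622 V; V_C = 240 × 356/1678 = 50.918 V.
P_out = V_A I_A + V_B I_B + V_C I_C = 5.1490×0.469 + 42.622×2.60 + 50.918×3.03 = 2.4149 + 110.82 + 154.28 = 267.51 W.
Ideal ⇒ P_in = P_out, so I_p = P_out/V_p = 267.51/240 = 1.11 A.

I_p ≈ 1.11 A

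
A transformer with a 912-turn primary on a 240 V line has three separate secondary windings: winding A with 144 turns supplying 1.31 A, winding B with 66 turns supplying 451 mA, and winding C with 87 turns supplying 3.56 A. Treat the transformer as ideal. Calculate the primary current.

V_A = 240 × 144/912 = 37.895 V; V_B = 240 × 66/912 = 17.368 V; V_C = 240 × 87/912 = 22.895 V.
P_out = V_A I_A + V_B I_B + V_C I_C = 37.895×1.31 + 17.368×0.451 + 22.895×3.56 = 49.642 + 7.8332 + 81.505 = 138.98 W.
Ideal ⇒ P_in = P_out, so I_p = P_out/V_p = 138.98/240 = 0.579 A.

I_p ≈ 0.579 A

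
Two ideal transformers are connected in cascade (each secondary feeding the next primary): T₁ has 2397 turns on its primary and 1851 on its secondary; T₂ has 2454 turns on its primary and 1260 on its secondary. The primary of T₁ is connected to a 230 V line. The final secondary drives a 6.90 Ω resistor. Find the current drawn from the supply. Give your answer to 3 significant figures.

I_supply ≈ 5.24 A

Secondary of T₁: V = 230.00 × 1851/2397 = 177.61 V.
Secondary of T₂: V = 177.61 × 1260/2454 = 91.193 V.
I_load = 91.193/6.90 = 13.216 A, so P_out = 91.193 × 13.216 = 1205.2 W.
All ideal ⇒ P_in = P_out, so I_supply = 1205.2/230 = 5.24 A.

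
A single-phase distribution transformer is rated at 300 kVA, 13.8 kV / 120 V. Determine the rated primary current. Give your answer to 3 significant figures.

I_p ≈ 21.7 A

I_p = S/V_p = 300000/13800 = 21.7 A.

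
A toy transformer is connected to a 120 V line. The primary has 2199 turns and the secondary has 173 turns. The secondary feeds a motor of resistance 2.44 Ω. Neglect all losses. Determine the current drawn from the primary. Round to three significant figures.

V_s = V_p × N_s/N_p = 120 × 173/2199 = 9.4407 V.
I_s = V_s/R = 9.4407/2.44 = 3.8691 A.
For an ideal transformer I_p N_p = I_s N_s, so I_p = 3.8691 × 173/2199 = 0.304 A.

I_p ≈ 0.304 A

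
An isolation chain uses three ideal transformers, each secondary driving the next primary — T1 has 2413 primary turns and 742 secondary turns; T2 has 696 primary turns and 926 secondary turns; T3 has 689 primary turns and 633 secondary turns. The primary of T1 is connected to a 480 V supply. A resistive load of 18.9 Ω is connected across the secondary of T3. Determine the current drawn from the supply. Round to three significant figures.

I_supply ≈ 3.59 A

After T1: V = 480.00 × 742/2413 = 147.60 V.
After T2: V = 147.60 × 926/696 = 196.38 V.
After T3: V = 196.38 × 633/689 = 180.42 V.
I_load = 180.42/18.9 = 9.5458 A, so P_out = 180.42 × 9.5458 = 1722.2 W.
All ideal ⇒ P_in = P_out, so I_supply = 1722.2/480 = 3.59 A.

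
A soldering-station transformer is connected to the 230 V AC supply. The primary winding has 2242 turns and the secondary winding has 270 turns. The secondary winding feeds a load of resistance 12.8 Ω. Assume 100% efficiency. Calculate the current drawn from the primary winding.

I_p ≈ 0.261 A

V_s = V_p × N_s/N_p = 230 × 270/2242 = 27.698 V.
I_s = V_s/R = 27.698/12.8 = 2.1639 A.
For an ideal transformer I_p N_p = I_s N_s, so I_p = 2.1639 × 270/2242 = 0.261 A.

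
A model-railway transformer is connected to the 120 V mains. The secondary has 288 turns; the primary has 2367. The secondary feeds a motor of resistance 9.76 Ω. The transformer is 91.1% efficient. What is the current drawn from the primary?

I_p ≈ 0.200 A

V_s = 120 × 288/2367 = 14.601 V.
I_s = V_s/R = 14.601/9.76 = 1.4960 A.
P_out = V_s I_s = 14.601 × 1.4960 = 21.842 W.
P_in = P_out/η = 21.842/0.911 = 23.976 W.
I_p = P_in/V_p = 23.976/120 = 0.200 A.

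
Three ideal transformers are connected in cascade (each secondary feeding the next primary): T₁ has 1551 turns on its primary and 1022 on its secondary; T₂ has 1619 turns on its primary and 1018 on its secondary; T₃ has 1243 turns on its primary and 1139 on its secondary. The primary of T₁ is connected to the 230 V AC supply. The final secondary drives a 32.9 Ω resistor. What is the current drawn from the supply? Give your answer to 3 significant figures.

Secondary of T₁: V = 230.00 × 1022/1551 = 151.55 V.
Secondary of T₂: V = 151.55 × 1018/1619 = 95.295 V.
Secondary of T₃: V = 95.295 × 1139/1243 = 87.321 V.
I_load = 87.321/32.9 = 2.6541 A, so P_out = 87.321 × 2.6541 = 231.76 W.
All ideal ⇒ P_in = P_out, so I_supply = 231.76/230 = 1.01 A.

I_supply ≈ 1.01 A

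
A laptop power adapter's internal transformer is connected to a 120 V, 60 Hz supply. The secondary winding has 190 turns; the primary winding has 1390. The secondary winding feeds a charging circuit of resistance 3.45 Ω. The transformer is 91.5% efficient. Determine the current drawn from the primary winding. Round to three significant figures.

V_s = 120 × 190/1390 = 16.403 V.
I_s = V_s/R = 16.403/3.45 = 4.7545 A.
P_out = V_s I_s = 16.403 × 4.7545 = 77.987 W.
P_in = P_out/η = 77.987/0.915 = 85.231 W.
I_p = P_in/V_p = 85.231/120 = 0.710 A.

I_p ≈ 0.710 A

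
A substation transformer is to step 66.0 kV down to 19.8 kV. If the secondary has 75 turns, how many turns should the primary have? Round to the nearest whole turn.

N_p = 250 turns

N_p/N_s = V_p/V_s, so N_p = 75 × 66000/19800 = 250.0 ≈ 250 turns.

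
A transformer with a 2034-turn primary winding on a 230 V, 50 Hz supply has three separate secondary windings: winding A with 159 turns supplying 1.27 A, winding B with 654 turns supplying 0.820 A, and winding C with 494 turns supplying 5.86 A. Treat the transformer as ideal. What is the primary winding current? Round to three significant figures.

V_A = 230 × 159/2034 = 17.979 V; V_B = 230 × 654/2034 = 73.953 V; V_C = 230 × 494/2034 = 55.860 V.
P_out = V_A I_A + V_B I_B + V_C I_C = 17.979×1.27 + 73.953×0.820 + 55.860×5.86 = 22.834 + 60.641 + 327.34 = 410.82 W.
Ideal ⇒ P_in = P_out, so I_p = P_out/V_p = 410.82/230 = 1.79 A.

I_p ≈ 1.79 A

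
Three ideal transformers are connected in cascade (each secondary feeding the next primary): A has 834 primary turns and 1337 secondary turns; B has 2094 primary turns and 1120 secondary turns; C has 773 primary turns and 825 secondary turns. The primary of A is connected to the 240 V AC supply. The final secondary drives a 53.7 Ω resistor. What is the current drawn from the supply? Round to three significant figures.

After A: V = 240.00 × 1337/834 = 384.75 V.
After B: V = 384.75 × 1120/2094 = 205.79 V.
After C: V = 205.79 × 825/773 = 219.63 V.
I_load = 219.63/53.7 = 4.0900 A, so P_out = 219.63 × 4.0900 = 898.28 W.
All ideal ⇒ P_in = P_out, so I_supply = 898.28/240 = 3.74 A.

I_supply ≈ 3.74 A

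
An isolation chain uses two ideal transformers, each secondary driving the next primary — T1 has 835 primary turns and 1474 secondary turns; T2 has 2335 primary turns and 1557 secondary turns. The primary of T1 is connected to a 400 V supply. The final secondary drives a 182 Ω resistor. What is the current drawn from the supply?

Secondary of T1: V = 400.00 × 1474/835 = 706.11 V.
Secondary of T2: V = 706.11 × 1557/2335 = 470.84 V.
I_load = 470.84/182 = 2.5870 A, so P_out = 470.84 × 2.5870 = 1218.1 W.
All ideal ⇒ P_in = P_out, so I_supply = 1218.1/400 = 3.05 A.

I_supply ≈ 3.05 A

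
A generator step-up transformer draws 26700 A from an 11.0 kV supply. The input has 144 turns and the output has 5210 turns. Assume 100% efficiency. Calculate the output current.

I_out/I_in = N_in/N_out, so I_out = 26700 × 144/5210 = 738 A.

I_out ≈ 738 A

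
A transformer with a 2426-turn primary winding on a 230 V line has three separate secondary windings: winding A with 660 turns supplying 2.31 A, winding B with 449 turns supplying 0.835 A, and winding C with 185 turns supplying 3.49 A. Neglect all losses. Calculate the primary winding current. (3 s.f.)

V_A = 230 × 660/2426 = 62.572 V; V_B = 230 × 449/2426 = 42.568 V; V_C = 230 × 185/2426 = 17.539 V.
P_out = V_A I_A + V_B I_B + V_C I_C = 62.572×2.31 + 42.568×0.835 + 17.539×3.49 = 144.54 + 35.544 + 61.212 = 241.30 W.
Ideal ⇒ P_in = P_out, so I_p = P_out/V_p = 241.30/230 = 1.05 A.

I_p ≈ 1.05 A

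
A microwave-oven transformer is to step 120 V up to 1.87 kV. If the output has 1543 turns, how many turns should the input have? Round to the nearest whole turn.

N_in = 99 turns

N_in/N_out = V_in/V_out, so N_in = 1543 × 120/1870 = 99.0 ≈ 99 turns.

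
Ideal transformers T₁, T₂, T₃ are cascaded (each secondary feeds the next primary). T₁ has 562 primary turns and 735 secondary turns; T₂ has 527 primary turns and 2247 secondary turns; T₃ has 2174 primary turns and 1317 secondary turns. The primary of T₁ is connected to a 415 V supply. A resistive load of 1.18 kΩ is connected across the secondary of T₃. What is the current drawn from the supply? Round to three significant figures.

I_supply ≈ 4.01 A

Secondary of T₁: V = 415.00 × 735/562 = 542.75 V.
Secondary of T₂: V = 542.75 × 2247/527 = 2314.2 V.
Secondary of T₃: V = 2314.2 × 1317/2174 = 1401.9 V.
I_load = 1401.9/1180 = 1.1881 A, so P_out = 1401.9 × 1.1881 = 1665.5 W.
All ideal ⇒ P_in = P_out, so I_supply = 1665.5/415 = 4.01 A.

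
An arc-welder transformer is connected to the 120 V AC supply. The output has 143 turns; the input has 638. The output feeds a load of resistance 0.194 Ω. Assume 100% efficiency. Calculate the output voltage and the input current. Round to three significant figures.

V_out = V_in × N_out/N_in = 120 × 143/638 = 26.897 V.
I_out = V_out/R = 26.897/0.194 = 138.64 A.
I_in = I_out × N_out/N_in = 138.64 × 143/638 = 31.1 A.

V_out ≈ 26.9 V, I_in ≈ 31.1 A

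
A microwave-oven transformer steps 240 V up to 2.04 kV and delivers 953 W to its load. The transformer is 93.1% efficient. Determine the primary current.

P_in = P_out/η = 953/0.931 = 1023.6 W.
I_p = P_in/V_p = 1023.6/240 = 4.27 A.

I_p ≈ 4.27 A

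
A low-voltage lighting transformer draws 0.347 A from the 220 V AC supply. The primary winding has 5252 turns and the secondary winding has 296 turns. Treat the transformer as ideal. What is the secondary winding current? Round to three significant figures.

I_s/I_p = N_p/N_s, so I_s = 0.347 × 5252/296 = 6.16 A.

I_s ≈ 6.16 A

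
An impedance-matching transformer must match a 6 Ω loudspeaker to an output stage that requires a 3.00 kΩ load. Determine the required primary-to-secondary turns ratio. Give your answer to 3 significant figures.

N_p/N_s ≈ 22.4

Z_p/Z_s = (N_p/N_s)², so N_p/N_s = √(3000/6) = √500 = 22.4.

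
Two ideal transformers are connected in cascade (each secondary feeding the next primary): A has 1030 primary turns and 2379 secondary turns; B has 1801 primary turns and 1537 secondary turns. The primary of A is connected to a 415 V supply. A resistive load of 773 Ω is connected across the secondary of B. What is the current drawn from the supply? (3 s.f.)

I_supply ≈ 2.09 A

Secondary of A: V = 415.00 × 2379/1030 = 958.53 V.
Secondary of B: V = 958.53 × 1537/1801 = 818.02 V.
I_load = 818.02/773 = 1.0582 A, so P_out = 818.02 × 1.0582 = 865.67 W.
All ideal ⇒ P_in = P_out, so I_supply = 865.67/415 = 2.09 A.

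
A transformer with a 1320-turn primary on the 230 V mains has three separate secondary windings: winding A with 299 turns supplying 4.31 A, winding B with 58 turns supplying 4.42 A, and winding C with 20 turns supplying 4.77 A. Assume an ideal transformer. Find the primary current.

V_A = 230 × 299/1320 = 52.098 V; V_B = 230 × 58/1320 = 10.106 V; V_C = 230 × 20/1320 = 3.4848 V.
P_out = V_A I_A + V_B I_B + V_C I_C = 52.098×4.31 + 10.106×4.42 + 3.4848×4.77 = 224.54 + 44.669 + 16.623 = 285.84 W.
Ideal ⇒ P_in = P_out, so I_p = P_out/V_p = 285.84/230 = 1.24 A.

I_p ≈ 1.24 A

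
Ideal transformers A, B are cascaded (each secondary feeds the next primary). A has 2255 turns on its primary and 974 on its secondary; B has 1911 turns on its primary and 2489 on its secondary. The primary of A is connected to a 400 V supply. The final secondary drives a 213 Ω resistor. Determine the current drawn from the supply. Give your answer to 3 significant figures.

I_supply ≈ 0.594 A

Secondary of A: V = 400.00 × 974/2255 = 172.77 V.
Secondary of B: V = 172.77 × 2489/1911 = 225.03 V.
I_load = 225.03/213 = 1.0565 A, so P_out = 225.03 × 1.0565 = 237.74 W.
All ideal ⇒ P_in = P_out, so I_supply = 237.74/400 = 0.594 A.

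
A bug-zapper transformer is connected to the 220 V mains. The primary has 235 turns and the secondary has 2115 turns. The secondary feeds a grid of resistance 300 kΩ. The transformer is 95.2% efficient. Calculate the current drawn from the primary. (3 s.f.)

V_s = 220 × 2115/235 = 1980.0 V.
I_s = V_s/R = 1980.0/300000 = 0.0066000 A.
P_out = V_s I_s = 1980.0 × 0.0066000 = 13.068 W.
P_in = P_out/η = 13.068/0.952 = 13.727 W.
I_p = P_in/V_p = 13.727/220 = 0.0624 A.

I_p ≈ 0.0624 A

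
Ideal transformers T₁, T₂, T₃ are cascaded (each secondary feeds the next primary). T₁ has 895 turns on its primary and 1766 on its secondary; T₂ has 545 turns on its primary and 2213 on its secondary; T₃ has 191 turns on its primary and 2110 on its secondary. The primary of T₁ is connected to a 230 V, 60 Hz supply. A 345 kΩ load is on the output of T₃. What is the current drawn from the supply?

I_supply ≈ 5.22 A

Secondary of T₁: V = 230.00 × 1766/895 = 453.83 V.
Secondary of T₂: V = 453.83 × 2213/545 = 1842.8 V.
Secondary of T₃: V = 1842.8 × 2110/191 = 20358 V.
I_load = 20358/345000 = 0.059008 A, so P_out = 20358 × 0.059008 = 1201.3 W.
All ideal ⇒ P_in = P_out, so I_supply = 1201.3/230 = 5.22 A.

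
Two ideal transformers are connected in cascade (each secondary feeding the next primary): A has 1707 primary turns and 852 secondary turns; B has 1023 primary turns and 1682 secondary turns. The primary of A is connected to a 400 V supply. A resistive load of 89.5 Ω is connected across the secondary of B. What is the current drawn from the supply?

Secondary of A: V = 400.00 × 852/1707 = 199.65 V.
Secondary of B: V = 199.65 × 1682/1023 = 328.26 V.
I_load = 328.26/89.5 = 3.6677 A, so P_out = 328.26 × 3.6677 = 1204.0 W.
All ideal ⇒ P_in = P_out, so I_supply = 1204.0/400 = 3.01 A.

I_supply ≈ 3.01 A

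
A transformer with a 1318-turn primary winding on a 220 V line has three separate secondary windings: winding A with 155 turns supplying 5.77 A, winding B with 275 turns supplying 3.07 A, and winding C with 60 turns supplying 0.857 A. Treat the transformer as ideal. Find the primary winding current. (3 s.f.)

I_p ≈ 1.36 A

V_A = 220 × 155/1318 = 25.873 V; V_B = 220 × 275/1318 = 45.903 V; V_C = 220 × 60/1318 = 10.015 V.
P_out = V_A I_A + V_B I_B + V_C I_C = 25.873×5.77 + 45.903×3.07 + 10.015×0.857 = 149.28 + 140.92 + 8.5830 = 298.79 W.
Ideal ⇒ P_in = P_out, so I_p = P_out/V_p = 298.79/220 = 1.36 A.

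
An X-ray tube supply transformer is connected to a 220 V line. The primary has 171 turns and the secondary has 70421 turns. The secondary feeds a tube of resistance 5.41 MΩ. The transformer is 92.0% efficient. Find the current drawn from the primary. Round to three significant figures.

V_s = 220 × 70421/171 = 90600 V.
I_s = V_s/R = 90600/(5.41×10^6) = 0.016747 A.
P_out = V_s I_s = 90600 × 0.016747 = 1517.3 W.
P_in = P_out/η = 1517.3/0.920 = 1649.2 W.
I_p = P_in/V_p = 1649.2/220 = 7.50 A.

I_p ≈ 7.50 A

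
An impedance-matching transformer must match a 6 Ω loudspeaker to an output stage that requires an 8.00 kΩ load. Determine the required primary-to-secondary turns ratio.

N_p/N_s ≈ 36.5

Z_p/Z_s = (N_p/N_s)², so N_p/N_s = √(8000/6) = √1330 = 36.5.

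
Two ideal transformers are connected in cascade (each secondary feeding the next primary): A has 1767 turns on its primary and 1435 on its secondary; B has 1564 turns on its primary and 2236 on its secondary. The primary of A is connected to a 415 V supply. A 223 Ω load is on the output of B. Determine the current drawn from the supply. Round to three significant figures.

I_supply ≈ 2.51 A

After A: V = 415.00 × 1435/1767 = 337.03 V.
After B: V = 337.03 × 2236/1564 = 481.84 V.
I_load = 481.84/223 = 2.1607 A, so P_out = 481.84 × 2.1607 = 1041.1 W.
All ideal ⇒ P_in = P_out, so I_supply = 1041.1/415 = 2.51 A.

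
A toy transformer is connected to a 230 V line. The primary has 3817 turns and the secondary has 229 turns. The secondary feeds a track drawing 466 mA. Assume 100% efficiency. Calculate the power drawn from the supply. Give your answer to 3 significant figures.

I_p = I_s × N_s/N_p = 0.466 × 229/3817 = 0.027958 A.
P = V_p I_p = 230 × 0.027958 = 6.43 W.

P ≈ 6.43 W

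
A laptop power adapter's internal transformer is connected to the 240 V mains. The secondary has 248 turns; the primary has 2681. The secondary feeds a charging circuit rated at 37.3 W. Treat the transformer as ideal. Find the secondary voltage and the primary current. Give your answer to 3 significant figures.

V_s = V_p × N_s/N_p = 240 × 248/2681 = 22.201 V.
I_s = P/V_s = 37.3/22.201 = 1.6801 A.
I_p = I_s × N_s/N_p = 1.6801 × 248/2681 = 0.155 A.

V_s ≈ 22.2 V, I_p ≈ 0.155 A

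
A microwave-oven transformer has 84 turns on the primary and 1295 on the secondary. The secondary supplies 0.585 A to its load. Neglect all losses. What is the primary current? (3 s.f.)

I_p ≈ 9.02 A

For an ideal transformer I_p/I_s = N_s/N_p, so I_p = 0.585 × 1295/84 = 9.02 A.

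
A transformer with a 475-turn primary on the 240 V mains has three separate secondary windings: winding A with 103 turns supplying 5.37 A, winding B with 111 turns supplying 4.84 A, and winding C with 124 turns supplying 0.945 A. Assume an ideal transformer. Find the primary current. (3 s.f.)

V_A = 240 × 103/475 = 52.042 V; V_B = 240 × 111/475 = 56.084 V; V_C = 240 × 124/475 = 62.653 V.
P_out = V_A I_A + V_B I_B + V_C I_C = 52.042×5.37 + 56.084×4.84 + 62.653×0.945 = 279.47 + 271.45 + 59.207 = 610.12 W.
Ideal ⇒ P_in = P_out, so I_p = P_out/V_p = 610.12/240 = 2.54 A.

I_p ≈ 2.54 A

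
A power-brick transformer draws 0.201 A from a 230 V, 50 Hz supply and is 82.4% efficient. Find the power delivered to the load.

P_out ≈ 38.1 W

P_in = V_p I_p = 230 × 0.201 = 46.230 W.
P_out = η P_in = 0.824 × 46.230 = 38.1 W.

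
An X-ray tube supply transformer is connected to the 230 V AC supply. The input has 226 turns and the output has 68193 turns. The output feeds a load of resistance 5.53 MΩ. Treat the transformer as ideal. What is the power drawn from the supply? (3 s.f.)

P ≈ 871 W

V_out = V_in × N_out/N_in = 230 × 68193/226 = 69400 V.
I_out = V_out/R = 69400/(5.53×10^6) = 0.012550 A.
I_in = I_out × N_out/N_in = 0.012550 × 68193/226 = 3.7867 A.
P = V_in I_in = 230 × 3.7867 = 871 W.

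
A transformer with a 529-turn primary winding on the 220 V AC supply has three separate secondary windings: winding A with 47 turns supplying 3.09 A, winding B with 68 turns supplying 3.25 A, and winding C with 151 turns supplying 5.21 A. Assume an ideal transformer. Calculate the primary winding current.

I_p ≈ 2.18 A

V_A = 220 × 47/529 = 19.546 V; V_B = 220 × 68/529 = 28.280 V; V_C = 220 × 151/529 = 62.798 V.
P_out = V_A I_A + V_B I_B + V_C I_C = 19.546×3.09 + 28.280×3.25 + 62.798×5.21 = 60.398 + 91.909 + 327.18 = 479.48 W.
Ideal ⇒ P_in = P_out, so I_p = P_out/V_p = 479.48/220 = 2.18 A.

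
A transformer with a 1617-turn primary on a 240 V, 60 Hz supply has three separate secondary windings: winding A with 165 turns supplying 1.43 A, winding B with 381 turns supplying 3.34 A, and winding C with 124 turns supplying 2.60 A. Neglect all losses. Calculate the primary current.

I_p ≈ 1.13 A

V_A = 240 × 165/1617 = 24.490 V; V_B = 240 × 381/1617 = 56.549 V; V_C = 240 × 124/1617 = 18.404 V.
P_out = V_A I_A + V_B I_B + V_C I_C = 24.490×1.43 + 56.549×3.34 + 18.404×2.60 = 35.020 + 188.87 + 47.852 = 271.75 W.
Ideal ⇒ P_in = P_out, so I_p = P_out/V_p = 271.75/240 = 1.13 A.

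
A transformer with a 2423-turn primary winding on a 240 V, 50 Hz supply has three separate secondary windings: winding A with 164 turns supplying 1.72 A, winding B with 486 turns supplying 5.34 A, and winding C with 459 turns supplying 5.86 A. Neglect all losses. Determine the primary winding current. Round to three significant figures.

V_A = 240 × 164/2423 = 16.244 V; V_B = 240 × 486/2423 = 48.139 V; V_C = 240 × 459/2423 = 45.464 V.
P_out = V_A I_A + V_B I_B + V_C I_C = 16.244×1.72 + 48.139×5.34 + 45.464×5.86 = 27.940 + 257.06 + 266.42 = 551.42 W.
Ideal ⇒ P_in = P_out, so I_p = P_out/V_p = 551.42/240 = 2.30 A.

I_p ≈ 2.30 A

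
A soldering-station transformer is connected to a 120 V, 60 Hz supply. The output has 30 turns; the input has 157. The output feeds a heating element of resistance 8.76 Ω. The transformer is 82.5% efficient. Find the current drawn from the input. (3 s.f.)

I_in ≈ 0.606 A

V_out = 120 × 30/157 = 22.930 V.
I_out = V_out/R = 22.930/8.76 = 2.6176 A.
P_out = V_out I_out = 22.930 × 2.6176 = 60.021 W.
P_in = P_out/η = 60.021/0.825 = 72.752 W.
I_in = P_in/V_in = 72.752/120 = 0.606 A.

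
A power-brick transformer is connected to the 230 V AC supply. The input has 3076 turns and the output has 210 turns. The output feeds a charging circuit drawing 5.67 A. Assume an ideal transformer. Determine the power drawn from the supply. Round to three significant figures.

I_in = I_out × N_out/N_in = 5.67 × 210/3076 = 0.38709 A.
P = V_in I_in = 230 × 0.38709 = 89.0 W.

P ≈ 89.0 W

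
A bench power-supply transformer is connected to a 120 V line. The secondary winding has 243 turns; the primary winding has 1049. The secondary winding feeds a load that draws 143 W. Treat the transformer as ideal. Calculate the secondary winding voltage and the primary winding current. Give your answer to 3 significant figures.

V_s = V_p × N_s/N_p = 120 × 243/1049 = 27.798 V.
I_s = P/V_s = 143/27.798 = 5.1443 A.
I_p = I_s × N_s/N_p = 5.1443 × 243/1049 = 1.19 A.

V_s ≈ 27.8 V, I_p ≈ 1.19 A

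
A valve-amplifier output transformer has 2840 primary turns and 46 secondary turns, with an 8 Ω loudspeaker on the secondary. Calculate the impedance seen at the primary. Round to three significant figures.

Z_p = (N_p/N_s)² × Z_s = (2840/46)² × 8 = 30500 Ω.

Z_p ≈ 30500 Ω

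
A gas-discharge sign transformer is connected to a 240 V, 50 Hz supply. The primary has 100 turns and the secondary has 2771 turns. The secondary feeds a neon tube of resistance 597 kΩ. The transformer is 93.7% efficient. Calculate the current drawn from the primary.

V_s = 240 × 2771/100 = 6650.4 V.
I_s = V_s/R = 6650.4/597000 = 0.011140 A.
P_out = V_s I_s = 6650.4 × 0.011140 = 74.083 W.
P_in = P_out/η = 74.083/0.937 = 79.065 W.
I_p = P_in/V_p = 79.065/240 = 0.329 A.

I_p ≈ 0.329 A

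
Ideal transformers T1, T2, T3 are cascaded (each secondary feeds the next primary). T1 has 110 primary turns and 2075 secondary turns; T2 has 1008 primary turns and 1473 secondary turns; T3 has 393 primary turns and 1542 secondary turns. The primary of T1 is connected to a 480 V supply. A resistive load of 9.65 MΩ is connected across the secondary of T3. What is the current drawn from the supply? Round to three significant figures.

I_supply ≈ 0.582 A

After T1: V = 480.00 × 2075/110 = 9054.5 V.
After T2: V = 9054.5 × 1473/1008 = 13231 V.
After T3: V = 13231 × 1542/393 = 51916 V.
I_load = 51916/(9.65×10^6) = 0.0053799 A, so P_out = 51916 × 0.0053799 = 279.30 W.
All ideal ⇒ P_in = P_out, so I_supply = 279.30/480 = 0.582 A.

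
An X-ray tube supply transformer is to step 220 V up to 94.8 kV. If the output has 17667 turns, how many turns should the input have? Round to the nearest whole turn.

N_in = 41 turns

N_in/N_out = V_in/V_out, so N_in = 17667 × 220/94800 = 41.0 ≈ 41 turns.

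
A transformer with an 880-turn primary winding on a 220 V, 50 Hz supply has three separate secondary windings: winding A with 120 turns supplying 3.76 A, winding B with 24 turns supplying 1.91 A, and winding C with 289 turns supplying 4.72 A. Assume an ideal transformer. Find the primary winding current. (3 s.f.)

I_p ≈ 2.11 A

V_A = 220 × 120/880 = 30.000 V; V_B = 220 × 24/880 = 6.0000 V; V_C = 220 × 289/880 = 72.250 V.
P_out = V_A I_A + V_B I_B + V_C I_C = 30.000×3.76 + 6.0000×1.91 + 72.250×4.72 = 112.80 + 11.460 + 341.02 = 465.28 W.
Ideal ⇒ P_in = P_out, so I_p = P_out/V_p = 465.28/220 = 2.11 A.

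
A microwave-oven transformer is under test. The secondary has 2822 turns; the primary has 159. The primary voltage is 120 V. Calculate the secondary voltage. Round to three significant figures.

V_s ≈ 2130 V

V_s/V_p = N_s/N_p, so V_s = 120 × 2822/159 = 2130 V.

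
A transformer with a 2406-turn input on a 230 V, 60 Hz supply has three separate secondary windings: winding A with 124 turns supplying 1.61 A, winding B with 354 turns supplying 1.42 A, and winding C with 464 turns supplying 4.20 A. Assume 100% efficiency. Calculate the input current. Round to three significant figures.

V_A = 230 × 124/2406 = 11.854 V; V_B = 230 × 354/2406 = 33.840 V; V_C = 230 × 464/2406 = 44.356 V.
P_out = V_A I_A + V_B I_B + V_C I_C = 11.854×1.61 + 33.840×1.42 + 44.356×4.20 = 19.084 + 48.053 + 186.29 = 253.43 W.
Ideal ⇒ P_in = P_out, so I_in = P_out/V_in = 253.43/230 = 1.10 A.

I_in ≈ 1.10 A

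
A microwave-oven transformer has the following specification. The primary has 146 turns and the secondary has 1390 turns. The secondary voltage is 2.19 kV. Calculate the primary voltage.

V_p ≈ 230 V

V_p/V_s = N_p/N_s, so V_p = 2190 × 146/1390 = 230 V.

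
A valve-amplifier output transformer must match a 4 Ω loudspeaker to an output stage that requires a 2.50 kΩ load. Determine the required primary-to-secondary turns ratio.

N_p/N_s ≈ 25.0

Z_p/Z_s = (N_p/N_s)², so N_p/N_s = √(2500/4) = √625 = 25.0.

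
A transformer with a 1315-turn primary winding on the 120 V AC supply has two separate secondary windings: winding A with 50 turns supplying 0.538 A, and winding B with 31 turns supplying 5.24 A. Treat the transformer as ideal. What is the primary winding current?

I_p ≈ 0.144 A

V_A = 120 × 50/1315 = 4.5627 V; V_B = 120 × 31/1315 = 2.8289 V.
P_out = V_A I_A + V_B I_B = 4.5627×0.538 + 2.8289×5.24 = 2.4548 + 14.823 = 17.278 W.
Ideal ⇒ P_in = P_out, so I_p = P_out/V_p = 17.278/120 = 0.144 A.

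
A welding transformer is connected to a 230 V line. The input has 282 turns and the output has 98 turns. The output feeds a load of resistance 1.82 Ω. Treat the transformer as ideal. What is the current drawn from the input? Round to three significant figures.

I_in ≈ 15.3 A

V_out = V_in × N_out/N_in = 230 × 98/282 = 79.929 V.
I_out = V_out/R = 79.929/1.82 = 43.917 A.
For an ideal transformer I_in N_in = I_out N_out, so I_in = 43.917 × 98/282 = 15.3 A.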